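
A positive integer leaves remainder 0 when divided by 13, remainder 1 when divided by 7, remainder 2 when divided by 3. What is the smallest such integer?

From n ≡ 0 (mod 13) write n = 0 + 13t. Substituting into n ≡ 1 (mod 7) gives 13t ≡ 1 (mod 7), and since 6⁻¹ ≡ 6 (mod 7), t ≡ 6. Hence n ≡ 0 + 13·6 = 78 (mod 91).
From n ≡ 78 (mod 91) write n = 78 + 91t. Substituting into n ≡ 2 (mod 3) gives 91t ≡ 2 (mod 3), and since 1⁻¹ ≡ 1 (mod 3), t ≡ 2. Hence n ≡ 78 + 91·2 = 260 (mod 273).

260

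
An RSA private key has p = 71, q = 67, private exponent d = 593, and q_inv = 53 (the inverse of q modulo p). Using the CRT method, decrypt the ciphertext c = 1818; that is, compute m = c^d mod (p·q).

d_p = d mod (p−1) = 593 mod 70 = 33; d_q = d mod (q−1) = 65.
m₁ = c^(d_p) mod p: c ≡ 43 (mod 71), and 43^33 mod 71 = 24.
m₂ = c^(d_q) mod q: c ≡ 9 (mod 67), and 9^65 mod 67 = 15.
h = q_inv·(m₁ − m₂) mod p = 53·(24 − 15) mod 71 = 51.
m = m₂ + h·q = 15 + 51·67 = 3432.

3432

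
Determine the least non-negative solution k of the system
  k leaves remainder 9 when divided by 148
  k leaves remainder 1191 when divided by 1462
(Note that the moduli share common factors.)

61133

gcd(148, 1462) = 2 and 2 | (1191 − 9), so the pair is consistent; merging gives k ≡ 61133 (mod 108188), where 108188 = lcm(148, 1462).
The solution is unique modulo lcm(148, 1462) = 108188.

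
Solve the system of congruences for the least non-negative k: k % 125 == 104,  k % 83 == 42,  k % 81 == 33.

The moduli are pairwise coprime; N = 125·83·81 = 840375.
N/125 = 6723; 6723 ≡ 98 (mod 125); 98·37 ≡ 1, so inverse 37.
N/83 = 10125; 10125 ≡ 82 (mod 83); 82·82 ≡ 1, so inverse 82.
N/81 = 10375; 10375 ≡ 7 (mod 81); 7·58 ≡ 1, so inverse 58.
k ≡ 104·6723·37 + 42·10125·82 + 33·10375·58 = 80598354.
80598354 mod 840375 = 762729.

762729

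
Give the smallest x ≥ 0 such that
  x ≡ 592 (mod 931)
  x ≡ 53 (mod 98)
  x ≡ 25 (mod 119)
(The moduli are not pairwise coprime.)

25729

Combine the congruences pairwise.
gcd(931, 98) = 49 and 49 | (53 − 592), so the pair is consistent; merging gives x ≡ 1523 (mod 1862), where 1862 = lcm(931, 98).
gcd(1862, 119) = 7 and 7 | (25 − 1523), so the pair is consistent; merging gives x ≡ 25729 (mod 31654), where 31654 = lcm(1862, 119).
The solution is unique modulo lcm(931, 98, 119) = 31654.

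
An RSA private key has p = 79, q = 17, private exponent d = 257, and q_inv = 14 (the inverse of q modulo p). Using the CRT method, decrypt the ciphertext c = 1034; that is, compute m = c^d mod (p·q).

201

d_p = d mod (p−1) = 257 mod 78 = 23; d_q = d mod (q−1) = 1.
m₁ = c^(d_p) mod p: c ≡ 7 (mod 79), and 7^23 mod 79 = 43.
m₂ = c^(d_q) mod q: c ≡ 14 (mod 17), and 14^1 mod 17 = 14.
h = q_inv·(m₁ − m₂) mod p = 14·(43 − 14) mod 79 = 11.
m = m₂ + h·q = 14 + 11·17 = 201.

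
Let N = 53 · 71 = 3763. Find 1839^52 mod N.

2068

Mod 53: 1839 ≡ 37; since 52 | 52, by Fermat 37^52 ≡ 1 (mod 53).
Mod 71: 1839 ≡ 64; 64^52 ≡ 9 (mod 71).
Combine by CRT: x ≡ 1 (mod 53), x ≡ 9 (mod 71) ⇒ x ≡ 2068 (mod 3763).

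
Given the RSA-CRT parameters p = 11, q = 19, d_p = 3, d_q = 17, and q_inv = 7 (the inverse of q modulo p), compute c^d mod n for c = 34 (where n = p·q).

166

m₁ = c^(d_p) mod p: c ≡ 1 (mod 11), and 1^3 mod 11 = 1.
m₂ = c^(d_q) mod q: c ≡ 15 (mod 19), and 15^17 mod 19 = 14.
h = q_inv·(m₁ − m₂) mod p = 7·(1 − 14) mod 11 = 8.
m = m₂ + h·q = 14 + 8·19 = 166.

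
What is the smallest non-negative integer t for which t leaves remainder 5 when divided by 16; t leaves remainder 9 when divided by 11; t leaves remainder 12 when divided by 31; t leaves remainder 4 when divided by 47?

Combine the congruences pairwise.
From t ≡ 5 (mod 16) write t = 5 + 16s. Substituting into t ≡ 9 (mod 11) gives 16s ≡ 4 (mod 11), and since 5⁻¹ ≡ 9 (mod 11), s ≡ 3. Hence t ≡ 5 + 16·3 = 53 (mod 176).
From t ≡ 53 (mod 176) write t = 53 + 176s. Substituting into t ≡ 12 (mod 31) gives 176s ≡ 21 (mod 31), and since 21⁻¹ ≡ 3 (mod 31), s ≡ 1. Hence t ≡ 53 + 176·1 = 229 (mod 5456).
From t ≡ 229 (mod 5456) write t = 229 + 5456s. Substituting into t ≡ 4 (mod 47) gives 5456s ≡ 10 (mod 47), and since 4⁻¹ ≡ 12 (mod 47), s ≡ 26. Hence t ≡ 229 + 5456·26 = 142085 (mod 256432).

142085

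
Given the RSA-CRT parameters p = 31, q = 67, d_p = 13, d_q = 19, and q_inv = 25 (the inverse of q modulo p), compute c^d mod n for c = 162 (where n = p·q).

m₁ = c^(d_p) mod p: c ≡ 7 (mod 31), and 7^13 mod 31 = 19.
m₂ = c^(d_q) mod q: c ≡ 28 (mod 67), and 28^19 mod 67 = 18.
h = q_inv·(m₁ − m₂) mod p = 25·(19 − 18) mod 31 = 25.
m = m₂ + h·q = 18 + 25·67 = 1693.

1693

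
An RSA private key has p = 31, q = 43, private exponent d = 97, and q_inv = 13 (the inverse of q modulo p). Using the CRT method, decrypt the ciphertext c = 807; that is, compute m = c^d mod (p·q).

435

d_p = d mod (p−1) = 97 mod 30 = 7; d_q = d mod (q−1) = 13.
m₁ = c^(d_p) mod p: c ≡ 1 (mod 31), and 1^7 mod 31 = 1.
m₂ = c^(d_q) mod q: c ≡ 33 (mod 43), and 33^13 mod 43 = 5.
h = q_inv·(m₁ − m₂) mod p = 13·(1 − 5) mod 31 = 10.
m = m₂ + h·q = 5 + 10·43 = 435.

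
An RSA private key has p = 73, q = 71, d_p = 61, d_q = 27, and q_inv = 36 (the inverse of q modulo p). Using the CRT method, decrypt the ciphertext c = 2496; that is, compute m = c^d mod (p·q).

491

m₁ = c^(d_p) mod p: c ≡ 14 (mod 73), and 14^61 mod 73 = 53.
m₂ = c^(d_q) mod q: c ≡ 11 (mod 71), and 11^27 mod 71 = 65.
h = q_inv·(m₁ − m₂) mod p = 36·(53 − 65) mod 73 = 6.
m = m₂ + h·q = 65 + 6·71 = 491.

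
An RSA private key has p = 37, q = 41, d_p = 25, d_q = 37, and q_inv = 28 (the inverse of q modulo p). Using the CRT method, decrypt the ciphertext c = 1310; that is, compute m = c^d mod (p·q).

m₁ = c^(d_p) mod p: c ≡ 15 (mod 37), and 15^25 mod 37 = 2.
m₂ = c^(d_q) mod q: c ≡ 39 (mod 41), and 39^37 mod 41 = 5.
h = q_inv·(m₁ − m₂) mod p = 28·(2 − 5) mod 37 = 27.
m = m₂ + h·q = 5 + 27·41 = 1112.

1112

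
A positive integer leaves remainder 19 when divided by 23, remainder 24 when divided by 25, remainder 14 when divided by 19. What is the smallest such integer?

5999

Combine the congruences pairwise.
From x ≡ 19 (mod 23) write x = 19 + 23t. Substituting into x ≡ 24 (mod 25) gives 23t ≡ 5 (mod 25), and since 23⁻¹ ≡ 12 (mod 25), t ≡ 10. Hence x ≡ 19 + 23·10 = 249 (mod 575).
From x ≡ 249 (mod 575) write x = 249 + 575t. Substituting into x ≡ 14 (mod 19) gives 575t ≡ 12 (mod 19), and since 5⁻¹ ≡ 4 (mod 19), t ≡ 10. Hence x ≡ 249 + 575·10 = 5999 (mod 10925).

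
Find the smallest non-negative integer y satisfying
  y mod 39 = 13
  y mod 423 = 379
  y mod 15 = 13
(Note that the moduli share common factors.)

20683

Combine the congruences pairwise.
gcd(39, 423) = 3 and 3 | (379 − 13), so the pair is consistent; merging gives y ≡ 4186 (mod 5499), where 5499 = lcm(39, 423).
gcd(5499, 15) = 3 and 3 | (13 − 4186), so the pair is consistent; merging gives y ≡ 20683 (mod 27495), where 27495 = lcm(5499, 15).
The solution is unique modulo lcm(39, 423, 15) = 27495.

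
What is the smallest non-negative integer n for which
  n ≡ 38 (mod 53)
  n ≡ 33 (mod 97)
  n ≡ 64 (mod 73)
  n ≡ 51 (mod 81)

29455053

The moduli are pairwise coprime; M = 53·97·73·81 = 30398733.
M/53 = 573561; 573561 ≡ 48 (mod 53); 48·21 ≡ 1, so inverse 21.
M/97 = 313389; 313389 ≡ 79 (mod 97); 79·70 ≡ 1, so inverse 70.
M/73 = 416421; 416421 ≡ 29 (mod 73); 29·68 ≡ 1, so inverse 68.
M/81 = 375293; 375293 ≡ 20 (mod 81); 20·77 ≡ 1, so inverse 77.
n ≡ 38·573561·21 + 33·313389·70 + 64·416421·68 + 51·375293·77 = 4467670071.
4467670071 mod 30398733 = 29455053.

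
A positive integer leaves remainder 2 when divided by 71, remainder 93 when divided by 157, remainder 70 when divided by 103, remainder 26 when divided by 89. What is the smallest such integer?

The moduli are pairwise coprime; N = 71·157·103·89 = 102184549.
N/71 = 1439219; 1439219 ≡ 49 (mod 71); 49·29 ≡ 1, so inverse 29.
N/157 = 650857; 650857 ≡ 92 (mod 157); 92·128 ≡ 1, so inverse 128.
N/103 = 992083; 992083 ≡ 90 (mod 103); 90·95 ≡ 1, so inverse 95.
N/89 = 1148141; 1148141 ≡ 41 (mod 89); 41·76 ≡ 1, so inverse 76.
t ≡ 2·1439219·29 + 93·650857·128 + 70·992083·95 + 26·1148141·76 = 16697354996.
16697354996 mod 102184549 = 41273509.

41273509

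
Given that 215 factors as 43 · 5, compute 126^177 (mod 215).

Mod 43: 126 ≡ 40; by Fermat, exponent reduces to 177 mod 42 = 9; 40^9 ≡ 11 (mod 43).
Mod 5: 126 ≡ 1; by Fermat, exponent reduces to 177 mod 4 = 1; 1^1 ≡ 1 (mod 5).
Combine by CRT: x ≡ 11 (mod 43), x ≡ 1 (mod 5) ⇒ x ≡ 11 (mod 215).

11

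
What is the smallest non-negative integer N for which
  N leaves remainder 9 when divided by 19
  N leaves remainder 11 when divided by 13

From N ≡ 9 (mod 19) write N = 9 + 19t. Substituting into N ≡ 11 (mod 13) gives 19t ≡ 2 (mod 13), and since 6⁻¹ ≡ 11 (mod 13), t ≡ 9. Hence N ≡ 9 + 19·9 = 180 (mod 247).

180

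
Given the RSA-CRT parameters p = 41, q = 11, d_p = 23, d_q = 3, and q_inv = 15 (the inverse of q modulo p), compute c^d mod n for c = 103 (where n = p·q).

405

m₁ = c^(d_p) mod p: c ≡ 21 (mod 41), and 21^23 mod 41 = 36.
m₂ = c^(d_q) mod q: c ≡ 4 (mod 11), and 4^3 mod 11 = 9.
h = q_inv·(m₁ − m₂) mod p = 15·(36 − 9) mod 41 = 36.
m = m₂ + h·q = 9 + 36·11 = 405.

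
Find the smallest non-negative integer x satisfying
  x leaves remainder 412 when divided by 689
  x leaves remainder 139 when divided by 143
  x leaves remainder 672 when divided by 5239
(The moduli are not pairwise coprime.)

gcd(689, 143) = 13 and 13 | (139 − 412), so the pair is consistent; merging gives x ≡ 3857 (mod 7579), where 7579 = lcm(689, 143).
gcd(7579, 5239) = 13 and 13 | (672 − 3857), so the pair is consistent; merging gives x ≡ 587440 (mod 3054337), where 3054337 = lcm(7579, 5239).
The solution is unique modulo lcm(689, 143, 5239) = 3054337.

587440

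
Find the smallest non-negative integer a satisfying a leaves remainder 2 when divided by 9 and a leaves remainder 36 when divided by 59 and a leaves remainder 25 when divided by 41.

The moduli are pairwise coprime; N = 9·59·41 = 21771.
N/9 = 2419; 2419 ≡ 7 (mod 9); 7·4 ≡ 1, so inverse 4.
N/59 = 369; 369 ≡ 15 (mod 59); 15·4 ≡ 1, so inverse 4.
N/41 = 531; 531 ≡ 39 (mod 41); 39·20 ≡ 1, so inverse 20.
a ≡ 2·2419·4 + 36·369·4 + 25·531·20 = 337988.
337988 mod 21771 = 11423.

11423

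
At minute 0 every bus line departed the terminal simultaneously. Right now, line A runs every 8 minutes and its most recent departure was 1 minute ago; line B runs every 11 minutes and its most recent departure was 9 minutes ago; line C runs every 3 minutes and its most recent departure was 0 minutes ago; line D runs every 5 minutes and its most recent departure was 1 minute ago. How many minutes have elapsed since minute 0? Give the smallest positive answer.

The moduli are pairwise coprime; N = 8·11·3·5 = 1320.
N/8 = 165; 165 ≡ 5 (mod 8); 5·5 ≡ 1, so inverse 5.
N/11 = 120; 120 ≡ 10 (mod 11); 10·10 ≡ 1, so inverse 10.
N/3 = 440; 440 ≡ 2 (mod 3); 2·2 ≡ 1, so inverse 2.
N/5 = 264; 264 ≡ 4 (mod 5); 4·4 ≡ 1, so inverse 4.
t ≡ 1·165·5 + 9·120·10 + 0·440·2 + 1·264·4 = 12681.
12681 mod 1320 = 801.

801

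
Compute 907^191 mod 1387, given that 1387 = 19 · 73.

1286

Mod 19: 907 ≡ 14; by Fermat, exponent reduces to 191 mod 18 = 11; 14^11 ≡ 13 (mod 19).
Mod 73: 907 ≡ 31; by Fermat, exponent reduces to 191 mod 72 = 47; 31^47 ≡ 45 (mod 73).
Combine by CRT: x ≡ 13 (mod 19), x ≡ 45 (mod 73) ⇒ x ≡ 1286 (mod 1387).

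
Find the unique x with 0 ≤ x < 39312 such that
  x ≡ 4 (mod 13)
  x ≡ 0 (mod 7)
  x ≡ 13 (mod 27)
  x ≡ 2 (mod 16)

From x ≡ 4 (mod 13) write x = 4 + 13t. Substituting into x ≡ 0 (mod 7) gives 13t ≡ 3 (mod 7), and since 6⁻¹ ≡ 6 (mod 7), t ≡ 4. Hence x ≡ 4 + 13·4 = 56 (mod 91).
From x ≡ 56 (mod 91) write x = 56 + 91t. Substituting into x ≡ 13 (mod 27) gives 91t ≡ 11 (mod 27), and since 10⁻¹ ≡ 19 (mod 27), t ≡ 20. Hence x ≡ 56 + 91·20 = 1876 (mod 2457).
From x ≡ 1876 (mod 2457) write x = 1876 + 2457t. Substituting into x ≡ 2 (mod 16) gives 2457t ≡ 14 (mod 16), and since 9⁻¹ ≡ 9 (mod 16), t ≡ 14. Hence x ≡ 1876 + 2457·14 = 36274 (mod 39312).

36274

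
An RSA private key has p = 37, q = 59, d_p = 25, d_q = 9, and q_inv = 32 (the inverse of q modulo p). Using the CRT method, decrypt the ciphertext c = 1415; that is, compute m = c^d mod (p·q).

m₁ = c^(d_p) mod p: c ≡ 9 (mod 37), and 9^25 mod 37 = 16.
m₂ = c^(d_q) mod q: c ≡ 58 (mod 59), and 58^9 mod 59 = 58.
h = q_inv·(m₁ − m₂) mod p = 32·(16 − 58) mod 37 = 25.
m = m₂ + h·q = 58 + 25·59 = 1533.

1533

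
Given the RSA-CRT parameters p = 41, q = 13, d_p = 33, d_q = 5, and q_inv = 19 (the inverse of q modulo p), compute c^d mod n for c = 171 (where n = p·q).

357

m₁ = c^(d_p) mod p: c ≡ 7 (mod 41), and 7^33 mod 41 = 29.
m₂ = c^(d_q) mod q: c ≡ 2 (mod 13), and 2^5 mod 13 = 6.
h = q_inv·(m₁ − m₂) mod p = 19·(29 − 6) mod 41 = 27.
m = m₂ + h·q = 6 + 27·13 = 357.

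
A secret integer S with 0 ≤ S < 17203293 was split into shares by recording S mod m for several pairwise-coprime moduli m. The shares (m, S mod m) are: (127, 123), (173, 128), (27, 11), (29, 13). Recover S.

From S ≡ 123 (mod 127) write S = 123 + 127t. Substituting into S ≡ 128 (mod 173) gives 127t ≡ 5 (mod 173), and since 127⁻¹ ≡ 94 (mod 173), t ≡ 124. Hence S ≡ 123 + 127·124 = 15871 (mod 21971).
From S ≡ 15871 (mod 21971) write S = 15871 + 21971t. Substituting into S ≡ 11 (mod 27) gives 21971t ≡ 16 (mod 27), and since 20⁻¹ ≡ 23 (mod 27), t ≡ 17. Hence S ≡ 15871 + 21971·17 = 389378 (mod 593217).
From S ≡ 389378 (mod 593217) write S = 389378 + 593217t. Substituting into S ≡ 13 (mod 29) gives 593217t ≡ 18 (mod 29), and since 22⁻¹ ≡ 4 (mod 29), t ≡ 14. Hence S ≡ 389378 + 593217·14 = 8694416 (mod 17203293).

8694416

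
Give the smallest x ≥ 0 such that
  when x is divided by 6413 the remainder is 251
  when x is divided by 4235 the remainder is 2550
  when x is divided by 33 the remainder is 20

Combine the congruences pairwise.
gcd(6413, 4235) = 121 and 121 | (2550 − 251), so the pair is consistent; merging gives x ≡ 19490 (mod 224455), where 224455 = lcm(6413, 4235).
gcd(224455, 33) = 11 and 11 | (20 − 19490), so the pair is consistent; merging gives x ≡ 19490 (mod 673365), where 673365 = lcm(224455, 33).
The solution is unique modulo lcm(6413, 4235, 33) = 673365.

19490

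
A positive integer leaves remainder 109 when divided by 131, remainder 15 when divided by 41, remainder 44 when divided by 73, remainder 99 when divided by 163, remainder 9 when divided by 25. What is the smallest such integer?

The moduli are pairwise coprime; M = 131·41·73·163·25 = 1597738225.
M/131 = 12196475; 12196475 ≡ 113 (mod 131); 113·80 ≡ 1, so inverse 80.
M/41 = 38969225; 38969225 ≡ 37 (mod 41); 37·10 ≡ 1, so inverse 10.
M/73 = 21886825; 21886825 ≡ 38 (mod 73); 38·25 ≡ 1, so inverse 25.
M/163 = 9802075; 9802075 ≡ 70 (mod 163); 70·7 ≡ 1, so inverse 7.
M/25 = 63909529; 63909529 ≡ 4 (mod 25); 4·19 ≡ 1, so inverse 19.
N ≡ 109·12196475·80 + 15·38969225·10 + 44·21886825·25 + 99·9802075·7 + 9·63909529·19 = 153995520684.
153995520684 mod 1597738225 = 612651084.

612651084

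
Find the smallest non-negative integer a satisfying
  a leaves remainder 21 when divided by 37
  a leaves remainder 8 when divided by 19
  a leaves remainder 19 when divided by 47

From a ≡ 21 (mod 37) write a = 21 + 37t. Substituting into a ≡ 8 (mod 19) gives 37t ≡ 6 (mod 19), and since 18⁻¹ ≡ 18 (mod 19), t ≡ 13. Hence a ≡ 21 + 37·13 = 502 (mod 703).
From a ≡ 502 (mod 703) write a = 502 + 703t. Substituting into a ≡ 19 (mod 47) gives 703t ≡ 34 (mod 47), and since 45⁻¹ ≡ 23 (mod 47), t ≡ 30. Hence a ≡ 502 + 703·30 = 21592 (mod 33041).

21592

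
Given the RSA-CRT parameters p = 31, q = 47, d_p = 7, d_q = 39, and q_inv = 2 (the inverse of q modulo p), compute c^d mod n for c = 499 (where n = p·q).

m₁ = c^(d_p) mod p: c ≡ 3 (mod 31), and 3^7 mod 31 = 17.
m₂ = c^(d_q) mod q: c ≡ 29 (mod 47), and 29^39 mod 47 = 39.
h = q_inv·(m₁ − m₂) mod p = 2·(17 − 39) mod 31 = 18.
m = m₂ + h·q = 39 + 18·47 = 885.

885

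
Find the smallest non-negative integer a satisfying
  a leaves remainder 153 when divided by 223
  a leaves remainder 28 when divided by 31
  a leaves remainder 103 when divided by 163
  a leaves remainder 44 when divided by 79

From a ≡ 153 (mod 223) write a = 153 + 223t. Substituting into a ≡ 28 (mod 31) gives 223t ≡ 30 (mod 31), and since 6⁻¹ ≡ 26 (mod 31), t ≡ 5. Hence a ≡ 153 + 223·5 = 1268 (mod 6913).
From a ≡ 1268 (mod 6913) write a = 1268 + 6913t. Substituting into a ≡ 103 (mod 163) gives 6913t ≡ 139 (mod 163), and since 67⁻¹ ≡ 73 (mod 163), t ≡ 41. Hence a ≡ 1268 + 6913·41 = 284701 (mod 1126819).
From a ≡ 284701 (mod 1126819) write a = 284701 + 1126819t. Substituting into a ≡ 44 (mod 79) gives 1126819t ≡ 59 (mod 79), and since 42⁻¹ ≡ 32 (mod 79), t ≡ 71. Hence a ≡ 284701 + 1126819·71 = 80288850 (mod 89018701).

80288850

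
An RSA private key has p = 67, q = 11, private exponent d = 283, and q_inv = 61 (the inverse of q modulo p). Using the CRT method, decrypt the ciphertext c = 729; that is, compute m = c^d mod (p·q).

d_p = d mod (p−1) = 283 mod 66 = 19; d_q = d mod (q−1) = 3.
m₁ = c^(d_p) mod p: c ≡ 59 (mod 67), and 59^19 mod 67 = 14.
m₂ = c^(d_q) mod q: c ≡ 3 (mod 11), and 3^3 mod 11 = 5.
h = q_inv·(m₁ − m₂) mod p = 61·(14 − 5) mod 67 = 13.
m = m₂ + h·q = 5 + 13·11 = 148.

148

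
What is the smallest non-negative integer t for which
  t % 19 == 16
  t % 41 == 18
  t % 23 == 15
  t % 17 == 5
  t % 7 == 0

The moduli are pairwise coprime; N = 19·41·23·17·7 = 2132123.
N/19 = 112217; 112217 ≡ 3 (mod 19); 3·13 ≡ 1, so inverse 13.
N/41 = 52003; 52003 ≡ 15 (mod 41); 15·11 ≡ 1, so inverse 11.
N/23 = 92701; 92701 ≡ 11 (mod 23); 11·21 ≡ 1, so inverse 21.
N/17 = 125419; 125419 ≡ 10 (mod 17); 10·12 ≡ 1, so inverse 12.
N/7 = 304589; 304589 ≡ 5 (mod 7); 5·3 ≡ 1, so inverse 3.
t ≡ 16·112217·13 + 18·52003·11 + 15·92701·21 + 5·125419·12 + 0·304589·3 = 70363685.
70363685 mod 2132123 = 3626.

3626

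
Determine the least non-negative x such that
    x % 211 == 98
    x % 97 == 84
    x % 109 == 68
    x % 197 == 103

The moduli are pairwise coprime; N = 211·97·109·197 = 439487891.
N/211 = 2082881; 2082881 ≡ 100 (mod 211); 100·19 ≡ 1, so inverse 19.
N/97 = 4530803; 4530803 ≡ 30 (mod 97); 30·55 ≡ 1, so inverse 55.
N/109 = 4031999; 4031999 ≡ 89 (mod 109); 89·49 ≡ 1, so inverse 49.
N/197 = 2230903; 2230903 ≡ 75 (mod 197); 75·176 ≡ 1, so inverse 176.
x ≡ 98·2082881·19 + 84·4530803·55 + 68·4031999·49 + 103·2230903·176 = 78687064534.
78687064534 mod 439487891 = 18732045.

18732045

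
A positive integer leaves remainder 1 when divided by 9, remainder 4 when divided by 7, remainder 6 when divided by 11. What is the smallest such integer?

The moduli are pairwise coprime; N = 9·7·11 = 693.
N/9 = 77; 77 ≡ 5 (mod 9); 5·2 ≡ 1, so inverse 2.
N/7 = 99; 99 ≡ 1 (mod 7), inverse 1.
N/11 = 63; 63 ≡ 8 (mod 11); 8·7 ≡ 1, so inverse 7.
m ≡ 1·77·2 + 4·99·1 + 6·63·7 = 3196.
3196 mod 693 = 424.

424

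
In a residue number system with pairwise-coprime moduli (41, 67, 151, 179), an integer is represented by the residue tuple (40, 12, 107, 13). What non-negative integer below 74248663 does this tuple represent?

The moduli are pairwise coprime; N = 41·67·151·179 = 74248663.
N/41 = 1810943; 1810943 ≡ 14 (mod 41); 14·3 ≡ 1, so inverse 3.
N/67 = 1108189; 1108189 ≡ 9 (mod 67); 9·15 ≡ 1, so inverse 15.
N/151 = 491713; 491713 ≡ 57 (mod 151); 57·53 ≡ 1, so inverse 53.
N/179 = 414797; 414797 ≡ 54 (mod 179); 54·63 ≡ 1, so inverse 63.
x ≡ 40·1810943·3 + 12·1108189·15 + 107·491713·53 + 13·414797·63 = 3545010346.
3545010346 mod 74248663 = 55323185.

55323185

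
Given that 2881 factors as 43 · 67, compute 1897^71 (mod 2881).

116

Mod 43: 1897 ≡ 5; by Fermat, exponent reduces to 71 mod 42 = 29; 5^29 ≡ 30 (mod 43).
Mod 67: 1897 ≡ 21; by Fermat, exponent reduces to 71 mod 66 = 5; 21^5 ≡ 49 (mod 67).
Combine by CRT: x ≡ 30 (mod 43), x ≡ 49 (mod 67) ⇒ x ≡ 116 (mod 2881).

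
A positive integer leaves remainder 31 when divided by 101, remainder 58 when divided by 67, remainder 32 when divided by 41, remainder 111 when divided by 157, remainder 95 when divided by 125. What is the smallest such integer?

105435345

The moduli are pairwise coprime; N = 101·67·41·157·125 = 5444897375.
N/101 = 53909875; 53909875 ≡ 14 (mod 101); 14·65 ≡ 1, so inverse 65.
N/67 = 81267125; 81267125 ≡ 11 (mod 67); 11·61 ≡ 1, so inverse 61.
N/41 = 132802375; 132802375 ≡ 13 (mod 41); 13·19 ≡ 1, so inverse 19.
N/157 = 34680875; 34680875 ≡ 46 (mod 157); 46·99 ≡ 1, so inverse 99.
N/125 = 43559179; 43559179 ≡ 54 (mod 125); 54·44 ≡ 1, so inverse 44.
x ≡ 31·53909875·65 + 58·81267125·61 + 32·132802375·19 + 111·34680875·99 + 95·43559179·44 = 1040080833970.
1040080833970 mod 5444897375 = 105435345.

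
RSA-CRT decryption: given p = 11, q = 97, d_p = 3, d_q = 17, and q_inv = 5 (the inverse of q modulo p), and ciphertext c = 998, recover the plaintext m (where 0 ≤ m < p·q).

m₁ = c^(d_p) mod p: c ≡ 8 (mod 11), and 8^3 mod 11 = 6.
m₂ = c^(d_q) mod q: c ≡ 28 (mod 97), and 28^17 mod 97 = 69.
h = q_inv·(m₁ − m₂) mod p = 5·(6 − 69) mod 11 = 4.
m = m₂ + h·q = 69 + 4·97 = 457.

457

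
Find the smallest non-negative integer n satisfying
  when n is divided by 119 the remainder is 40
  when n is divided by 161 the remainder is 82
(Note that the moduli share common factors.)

Combine the congruences pairwise.
gcd(119, 161) = 7 and 7 | (82 − 40), so the pair is consistent; merging gives n ≡ 2658 (mod 2737), where 2737 = lcm(119, 161).
The solution is unique modulo lcm(119, 161) = 2737.

2658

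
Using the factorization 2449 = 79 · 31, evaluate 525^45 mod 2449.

495

Mod 79: 525 ≡ 51; 51^45 ≡ 21 (mod 79).
Mod 31: 525 ≡ 29; by Fermat, exponent reduces to 45 mod 30 = 15; 29^15 ≡ 30 (mod 31).
Combine by CRT: x ≡ 21 (mod 79), x ≡ 30 (mod 31) ⇒ x ≡ 495 (mod 2449).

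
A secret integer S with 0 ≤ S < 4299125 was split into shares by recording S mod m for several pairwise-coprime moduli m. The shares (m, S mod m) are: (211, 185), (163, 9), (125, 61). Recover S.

The moduli are pairwise coprime; N = 211·163·125 = 4299125.
N/211 = 20375; 20375 ≡ 119 (mod 211); 119·172 ≡ 1, so inverse 172.
N/163 = 26375; 26375 ≡ 132 (mod 163); 132·21 ≡ 1, so inverse 21.
N/125 = 34393; 34393 ≡ 18 (mod 125); 18·7 ≡ 1, so inverse 7.
S ≡ 185·20375·172 + 9·26375·21 + 61·34393·7 = 668003186.
668003186 mod 4299125 = 1638811.

1638811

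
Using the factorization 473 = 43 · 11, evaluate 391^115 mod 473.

Mod 43: 391 ≡ 4; by Fermat, exponent reduces to 115 mod 42 = 31; 4^31 ≡ 21 (mod 43).
Mod 11: 391 ≡ 6; by Fermat, exponent reduces to 115 mod 10 = 5; 6^5 ≡ 10 (mod 11).
Combine by CRT: x ≡ 21 (mod 43), x ≡ 10 (mod 11) ⇒ x ≡ 21 (mod 473).

21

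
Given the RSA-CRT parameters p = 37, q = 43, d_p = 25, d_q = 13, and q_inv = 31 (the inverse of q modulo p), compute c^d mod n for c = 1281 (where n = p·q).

m₁ = c^(d_p) mod p: c ≡ 23 (mod 37), and 23^25 mod 37 = 23.
m₂ = c^(d_q) mod q: c ≡ 34 (mod 43), and 34^13 mod 43 = 28.
h = q_inv·(m₁ − m₂) mod p = 31·(23 − 28) mod 37 = 30.
m = m₂ + h·q = 28 + 30·43 = 1318.

1318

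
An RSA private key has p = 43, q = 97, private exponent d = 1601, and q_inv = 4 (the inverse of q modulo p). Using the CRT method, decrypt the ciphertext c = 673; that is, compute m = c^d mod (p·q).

d_p = d mod (p−1) = 1601 mod 42 = 5; d_q = d mod (q−1) = 65.
m₁ = c^(d_p) mod p: c ≡ 28 (mod 43), and 28^5 mod 43 = 5.
m₂ = c^(d_q) mod q: c ≡ 91 (mod 97), and 91^65 mod 97 = 81.
h = q_inv·(m₁ − m₂) mod p = 4·(5 − 81) mod 43 = 40.
m = m₂ + h·q = 81 + 40·97 = 3961.

3961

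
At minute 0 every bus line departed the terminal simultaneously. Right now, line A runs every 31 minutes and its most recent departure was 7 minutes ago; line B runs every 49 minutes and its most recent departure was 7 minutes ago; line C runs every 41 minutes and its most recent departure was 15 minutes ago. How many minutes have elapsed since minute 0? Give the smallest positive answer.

6083

The moduli are pairwise coprime; N = 31·49·41 = 62279.
N/31 = 2009; 2009 ≡ 25 (mod 31); 25·5 ≡ 1, so inverse 5.
N/49 = 1271; 1271 ≡ 46 (mod 49); 46·16 ≡ 1, so inverse 16.
N/41 = 1519; 1519 ≡ 2 (mod 41); 2·21 ≡ 1, so inverse 21.
t ≡ 7·2009·5 + 7·1271·16 + 15·1519·21 = 691152.
691152 mod 62279 = 6083.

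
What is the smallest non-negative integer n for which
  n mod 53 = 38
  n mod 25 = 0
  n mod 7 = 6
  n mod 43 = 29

Combine the congruences pairwise.
From n ≡ 38 (mod 53) write n = 38 + 53t. Substituting into n ≡ 0 (mod 25) gives 53t ≡ 12 (mod 25), and since 3⁻¹ ≡ 17 (mod 25), t ≡ 4. Hence n ≡ 38 + 53·4 = 250 (mod 1325).
From n ≡ 250 (mod 1325) write n = 250 + 1325t. Substituting into n ≡ 6 (mod 7) gives 1325t ≡ 1 (mod 7), and since 2⁻¹ ≡ 4 (mod 7), t ≡ 4. Hence n ≡ 250 + 1325·4 = 5550 (mod 9275).
From n ≡ 5550 (mod 9275) write n = 5550 + 9275t. Substituting into n ≡ 29 (mod 43) gives 9275t ≡ 26 (mod 43), and since 30⁻¹ ≡ 33 (mod 43), t ≡ 41. Hence n ≡ 5550 + 9275·41 = 385825 (mod 398825).

385825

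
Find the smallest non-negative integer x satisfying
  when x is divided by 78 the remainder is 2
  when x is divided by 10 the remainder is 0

gcd(78, 10) = 2 and 2 | (0 − 2), so the pair is consistent; merging gives x ≡ 80 (mod 390), where 390 = lcm(78, 10).
The solution is unique modulo lcm(78, 10) = 390.

80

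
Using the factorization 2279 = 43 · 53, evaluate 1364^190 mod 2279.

1880

Mod 43: 1364 ≡ 31; by Fermat, exponent reduces to 190 mod 42 = 22; 31^22 ≡ 31 (mod 43).
Mod 53: 1364 ≡ 39; by Fermat, exponent reduces to 190 mod 52 = 34; 39^34 ≡ 25 (mod 53).
Combine by CRT: x ≡ 31 (mod 43), x ≡ 25 (mod 53) ⇒ x ≡ 1880 (mod 2279).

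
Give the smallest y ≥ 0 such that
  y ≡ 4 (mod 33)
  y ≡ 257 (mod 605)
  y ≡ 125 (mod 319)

2677

gcd(33, 605) = 11 and 11 | (257 − 4), so the pair is consistent; merging gives y ≡ 862 (mod 1815), where 1815 = lcm(33, 605).
gcd(1815, 319) = 11 and 11 | (125 − 862), so the pair is consistent; merging gives y ≡ 2677 (mod 52635), where 52635 = lcm(1815, 319).
The solution is unique modulo lcm(33, 605, 319) = 52635.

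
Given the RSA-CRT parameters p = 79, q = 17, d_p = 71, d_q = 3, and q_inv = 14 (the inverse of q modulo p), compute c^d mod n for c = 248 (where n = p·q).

m₁ = c^(d_p) mod p: c ≡ 11 (mod 79), and 11^71 mod 79 = 20.
m₂ = c^(d_q) mod q: c ≡ 10 (mod 17), and 10^3 mod 17 = 14.
h = q_inv·(m₁ − m₂) mod p = 14·(20 − 14) mod 79 = 5.
m = m₂ + h·q = 14 + 5·17 = 99.

99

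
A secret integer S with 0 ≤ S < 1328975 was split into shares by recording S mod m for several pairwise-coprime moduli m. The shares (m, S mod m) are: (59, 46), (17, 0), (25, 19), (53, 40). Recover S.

597244

The moduli are pairwise coprime; N = 59·17·25·53 = 1328975.
N/59 = 22525; 22525 ≡ 46 (mod 59); 46·9 ≡ 1, so inverse 9.
N/17 = 78175; 78175 ≡ 9 (mod 17); 9·2 ≡ 1, so inverse 2.
N/25 = 53159; 53159 ≡ 9 (mod 25); 9·14 ≡ 1, so inverse 14.
N/53 = 25075; 25075 ≡ 6 (mod 53); 6·9 ≡ 1, so inverse 9.
S ≡ 46·22525·9 + 0·78175·2 + 19·53159·14 + 40·25075·9 = 32492644.
32492644 mod 1328975 = 597244.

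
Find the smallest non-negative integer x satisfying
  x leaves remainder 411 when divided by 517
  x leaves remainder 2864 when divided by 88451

268217

Combine the congruences pairwise.
gcd(517, 88451) = 11 and 11 | (2864 − 411), so the pair is consistent; merging gives x ≡ 268217 (mod 4157197), where 4157197 = lcm(517, 88451).
The solution is unique modulo lcm(517, 88451) = 4157197.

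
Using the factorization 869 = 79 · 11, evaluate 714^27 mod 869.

780

Mod 79: 714 ≡ 3; 3^27 ≡ 69 (mod 79).
Mod 11: 714 ≡ 10; by Fermat, exponent reduces to 27 mod 10 = 7; 10^7 ≡ 10 (mod 11).
Combine by CRT: x ≡ 69 (mod 79), x ≡ 10 (mod 11) ⇒ x ≡ 780 (mod 869).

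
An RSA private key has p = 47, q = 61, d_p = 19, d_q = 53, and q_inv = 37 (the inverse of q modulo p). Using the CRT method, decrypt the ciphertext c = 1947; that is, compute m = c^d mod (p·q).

m₁ = c^(d_p) mod p: c ≡ 20 (mod 47), and 20^19 mod 47 = 43.
m₂ = c^(d_q) mod q: c ≡ 56 (mod 61), and 56^53 mod 61 = 42.
h = q_inv·(m₁ − m₂) mod p = 37·(43 − 42) mod 47 = 37.
m = m₂ + h·q = 42 + 37·61 = 2299.

2299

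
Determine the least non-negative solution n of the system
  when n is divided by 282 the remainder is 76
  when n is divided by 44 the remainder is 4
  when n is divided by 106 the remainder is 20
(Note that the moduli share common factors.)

23764

gcd(282, 44) = 2 and 2 | (4 − 76), so the pair is consistent; merging gives n ≡ 5152 (mod 6204), where 6204 = lcm(282, 44).
gcd(6204, 106) = 2 and 2 | (20 − 5152), so the pair is consistent; merging gives n ≡ 23764 (mod 328812), where 328812 = lcm(6204, 106).
The solution is unique modulo lcm(282, 44, 106) = 328812.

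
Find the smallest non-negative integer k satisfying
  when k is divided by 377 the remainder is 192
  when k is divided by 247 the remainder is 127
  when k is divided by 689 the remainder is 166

311594

gcd(377, 247) = 13 and 13 | (127 − 192), so the pair is consistent; merging gives k ≡ 3585 (mod 7163), where 7163 = lcm(377, 247).
gcd(7163, 689) = 13 and 13 | (166 − 3585), so the pair is consistent; merging gives k ≡ 311594 (mod 379639), where 379639 = lcm(7163, 689).
The solution is unique modulo lcm(377, 247, 689) = 379639.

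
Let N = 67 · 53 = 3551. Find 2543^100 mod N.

1538

Mod 67: 2543 ≡ 64; by Fermat, exponent reduces to 100 mod 66 = 34; 64^34 ≡ 64 (mod 67).
Mod 53: 2543 ≡ 52; by Fermat, exponent reduces to 100 mod 52 = 48; 52^48 ≡ 1 (mod 53).
Combine by CRT: x ≡ 64 (mod 67), x ≡ 1 (mod 53) ⇒ x ≡ 1538 (mod 3551).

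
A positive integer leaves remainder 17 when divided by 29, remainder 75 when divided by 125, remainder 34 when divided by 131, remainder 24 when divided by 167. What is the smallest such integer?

70770950

From n ≡ 17 (mod 29) write n = 17 + 29t. Substituting into n ≡ 75 (mod 125) gives 29t ≡ 58 (mod 125), and since 29⁻¹ ≡ 69 (mod 125), t ≡ 2. Hence n ≡ 17 + 29·2 = 75 (mod 3625).
From n ≡ 75 (mod 3625) write n = 75 + 3625t. Substituting into n ≡ 34 (mod 131) gives 3625t ≡ 90 (mod 131), and since 88⁻¹ ≡ 67 (mod 131), t ≡ 4. Hence n ≡ 75 + 3625·4 = 14575 (mod 474875).
From n ≡ 14575 (mod 474875) write n = 14575 + 474875t. Substituting into n ≡ 24 (mod 167) gives 474875t ≡ 145 (mod 167), and since 94⁻¹ ≡ 16 (mod 167), t ≡ 149. Hence n ≡ 14575 + 474875·149 = 70770950 (mod 79304125).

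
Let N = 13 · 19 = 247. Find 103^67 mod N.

103

Mod 13: 103 ≡ 12; by Fermat, exponent reduces to 67 mod 12 = 7; 12^7 ≡ 12 (mod 13).
Mod 19: 103 ≡ 8; by Fermat, exponent reduces to 67 mod 18 = 13; 8^13 ≡ 8 (mod 19).
Combine by CRT: x ≡ 12 (mod 13), x ≡ 8 (mod 19) ⇒ x ≡ 103 (mod 247).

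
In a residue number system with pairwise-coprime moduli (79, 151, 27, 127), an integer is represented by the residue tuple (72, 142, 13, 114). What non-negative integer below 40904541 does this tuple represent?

38568109

The moduli are pairwise coprime; N = 79·151·27·127 = 40904541.
N/79 = 517779; 517779 ≡ 13 (mod 79); 13·73 ≡ 1, so inverse 73.
N/151 = 270891; 270891 ≡ 148 (mod 151); 148·50 ≡ 1, so inverse 50.
N/27 = 1514983; 1514983 ≡ 13 (mod 27); 13·25 ≡ 1, so inverse 25.
N/127 = 322083; 322083 ≡ 11 (mod 127); 11·104 ≡ 1, so inverse 104.
x ≡ 72·517779·73 + 142·270891·50 + 13·1514983·25 + 114·322083·104 = 8955758047.
8955758047 mod 40904541 = 38568109.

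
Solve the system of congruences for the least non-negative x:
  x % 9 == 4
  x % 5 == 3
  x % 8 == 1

From x ≡ 4 (mod 9) write x = 4 + 9t. Substituting into x ≡ 3 (mod 5) gives 9t ≡ 4 (mod 5), and since 4⁻¹ ≡ 4 (mod 5), t ≡ 1. Hence x ≡ 4 + 9·1 = 13 (mod 45).
From x ≡ 13 (mod 45) write x = 13 + 45t. Substituting into x ≡ 1 (mod 8) gives 45t ≡ 4 (mod 8), and since 5⁻¹ ≡ 5 (mod 8), t ≡ 4. Hence x ≡ 13 + 45·4 = 193 (mod 360).

193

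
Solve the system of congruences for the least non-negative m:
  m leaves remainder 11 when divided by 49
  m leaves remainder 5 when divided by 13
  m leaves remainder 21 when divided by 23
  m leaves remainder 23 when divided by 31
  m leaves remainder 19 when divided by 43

Combine the congruences pairwise.
From m ≡ 11 (mod 49) write m = 11 + 49t. Substituting into m ≡ 5 (mod 13) gives 49t ≡ 7 (mod 13), and since 10⁻¹ ≡ 4 (mod 13), t ≡ 2. Hence m ≡ 11 + 49·2 = 109 (mod 637).
From m ≡ 109 (mod 637) write m = 109 + 637t. Substituting into m ≡ 21 (mod 23) gives 637t ≡ 4 (mod 23), and since 16⁻¹ ≡ 13 (mod 23), t ≡ 6. Hence m ≡ 109 + 637·6 = 3931 (mod 14651).
From m ≡ 3931 (mod 14651) write m = 3931 + 14651t. Substituting into m ≡ 23 (mod 31) gives 14651t ≡ 29 (mod 31), and since 19⁻¹ ≡ 18 (mod 31), t ≡ 26. Hence m ≡ 3931 + 14651·26 = 384857 (mod 454181).
From m ≡ 384857 (mod 454181) write m = 384857 + 454181t. Substituting into m ≡ 19 (mod 43) gives 454181t ≡ 12 (mod 43), and since 15⁻¹ ≡ 23 (mod 43), t ≡ 18. Hence m ≡ 384857 + 454181·18 = 8560115 (mod 19529783).

8560115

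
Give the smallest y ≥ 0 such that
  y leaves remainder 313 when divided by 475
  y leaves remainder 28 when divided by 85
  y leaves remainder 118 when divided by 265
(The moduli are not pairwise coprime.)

159913

Combine the congruences pairwise.
gcd(475, 85) = 5 and 5 | (28 − 313), so the pair is consistent; merging gives y ≡ 6488 (mod 8075), where 8075 = lcm(475, 85).
gcd(8075, 265) = 5 and 5 | (118 − 6488), so the pair is consistent; merging gives y ≡ 159913 (mod 427975), where 427975 = lcm(8075, 265).
The solution is unique modulo lcm(475, 85, 265) = 427975.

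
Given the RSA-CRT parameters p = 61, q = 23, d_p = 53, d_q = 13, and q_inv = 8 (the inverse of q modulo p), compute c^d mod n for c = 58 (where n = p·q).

m₁ = c^(d_p) mod p: c ≡ 58 (mod 61), and 58^53 mod 61 = 34.
m₂ = c^(d_q) mod q: c ≡ 12 (mod 23), and 12^13 mod 23 = 6.
h = q_inv·(m₁ − m₂) mod p = 8·(34 − 6) mod 61 = 41.
m = m₂ + h·q = 6 + 41·23 = 949.

949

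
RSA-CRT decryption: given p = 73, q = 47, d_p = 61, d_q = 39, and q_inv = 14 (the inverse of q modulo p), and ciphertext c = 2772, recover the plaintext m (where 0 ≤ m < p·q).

2208

m₁ = c^(d_p) mod p: c ≡ 71 (mod 73), and 71^61 mod 73 = 18.
m₂ = c^(d_q) mod q: c ≡ 46 (mod 47), and 46^39 mod 47 = 46.
h = q_inv·(m₁ − m₂) mod p = 14·(18 − 46) mod 73 = 46.
m = m₂ + h·q = 46 + 46·47 = 2208.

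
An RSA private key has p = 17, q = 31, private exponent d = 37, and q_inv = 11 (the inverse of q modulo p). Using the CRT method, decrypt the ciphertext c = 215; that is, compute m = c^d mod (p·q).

d_p = d mod (p−1) = 37 mod 16 = 5; d_q = d mod (q−1) = 7.
m₁ = c^(d_p) mod p: c ≡ 11 (mod 17), and 11^5 mod 17 = 10.
m₂ = c^(d_q) mod q: c ≡ 29 (mod 31), and 29^7 mod 31 = 27.
h = q_inv·(m₁ − m₂) mod p = 11·(10 − 27) mod 17 = 0.
m = m₂ + h·q = 27 + 0·31 = 27.

27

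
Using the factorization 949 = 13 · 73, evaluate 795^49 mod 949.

795

Mod 13: 795 ≡ 2; by Fermat, exponent reduces to 49 mod 12 = 1; 2^1 ≡ 2 (mod 13).
Mod 73: 795 ≡ 65; 65^49 ≡ 65 (mod 73).
Combine by CRT: x ≡ 2 (mod 13), x ≡ 65 (mod 73) ⇒ x ≡ 795 (mod 949).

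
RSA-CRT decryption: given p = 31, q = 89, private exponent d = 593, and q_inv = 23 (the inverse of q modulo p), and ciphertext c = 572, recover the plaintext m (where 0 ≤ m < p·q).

d_p = d mod (p−1) = 593 mod 30 = 23; d_q = d mod (q−1) = 65.
m₁ = c^(d_p) mod p: c ≡ 14 (mod 31), and 14^23 mod 31 = 18.
m₂ = c^(d_q) mod q: c ≡ 38 (mod 89), and 38^65 mod 89 = 29.
h = q_inv·(m₁ − m₂) mod p = 23·(18 − 29) mod 31 = 26.
m = m₂ + h·q = 29 + 26·89 = 2343.

2343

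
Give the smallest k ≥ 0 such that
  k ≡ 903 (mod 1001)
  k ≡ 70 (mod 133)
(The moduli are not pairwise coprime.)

gcd(1001, 133) = 7 and 7 | (70 − 903), so the pair is consistent; merging gives k ≡ 9912 (mod 19019), where 19019 = lcm(1001, 133).
The solution is unique modulo lcm(1001, 133) = 19019.

9912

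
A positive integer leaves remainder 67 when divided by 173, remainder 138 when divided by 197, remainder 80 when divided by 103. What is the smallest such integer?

2616692

Combine the congruences pairwise.
From k ≡ 67 (mod 173) write k = 67 + 173t. Substituting into k ≡ 138 (mod 197) gives 173t ≡ 71 (mod 197), and since 173⁻¹ ≡ 41 (mod 197), t ≡ 153. Hence k ≡ 67 + 173·153 = 26536 (mod 34081).
From k ≡ 26536 (mod 34081) write k = 26536 + 34081t. Substituting into k ≡ 80 (mod 103) gives 34081t ≡ 15 (mod 103), and since 91⁻¹ ≡ 60 (mod 103), t ≡ 76. Hence k ≡ 26536 + 34081·76 = 2616692 (mod 3510343).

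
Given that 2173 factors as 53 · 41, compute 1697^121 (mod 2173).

1697

Mod 53: 1697 ≡ 1; by Fermat, exponent reduces to 121 mod 52 = 17; 1^17 ≡ 1 (mod 53).
Mod 41: 1697 ≡ 16; by Fermat, exponent reduces to 121 mod 40 = 1; 16^1 ≡ 16 (mod 41).
Combine by CRT: x ≡ 1 (mod 53), x ≡ 16 (mod 41) ⇒ x ≡ 1697 (mod 2173).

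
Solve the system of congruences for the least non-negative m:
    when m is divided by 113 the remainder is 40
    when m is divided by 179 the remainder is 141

Combine the congruences pairwise.
From m ≡ 40 (mod 113) write m = 40 + 113t. Substituting into m ≡ 141 (mod 179) gives 113t ≡ 101 (mod 179), and since 113⁻¹ ≡ 160 (mod 179), t ≡ 50. Hence m ≡ 40 + 113·50 = 5690 (mod 20227).

5690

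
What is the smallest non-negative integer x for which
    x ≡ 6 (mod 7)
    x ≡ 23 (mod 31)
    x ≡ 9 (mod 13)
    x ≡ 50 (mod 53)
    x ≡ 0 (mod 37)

1322824

The moduli are pairwise coprime; N = 7·31·13·53·37 = 5531981.
N/7 = 790283; 790283 ≡ 4 (mod 7); 4·2 ≡ 1, so inverse 2.
N/31 = 178451; 178451 ≡ 15 (mod 31); 15·29 ≡ 1, so inverse 29.
N/13 = 425537; 425537 ≡ 8 (mod 13); 8·5 ≡ 1, so inverse 5.
N/53 = 104377; 104377 ≡ 20 (mod 53); 20·8 ≡ 1, so inverse 8.
N/37 = 149513; 149513 ≡ 33 (mod 37); 33·9 ≡ 1, so inverse 9.
x ≡ 6·790283·2 + 23·178451·29 + 9·425537·5 + 50·104377·8 + 0·149513·9 = 189410178.
189410178 mod 5531981 = 1322824.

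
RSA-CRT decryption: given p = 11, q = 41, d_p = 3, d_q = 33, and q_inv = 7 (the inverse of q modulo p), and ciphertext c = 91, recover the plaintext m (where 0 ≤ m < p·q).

m₁ = c^(d_p) mod p: c ≡ 3 (mod 11), and 3^3 mod 11 = 5.
m₂ = c^(d_q) mod q: c ≡ 9 (mod 41), and 9^33 mod 41 = 9.
h = q_inv·(m₁ − m₂) mod p = 7·(5 − 9) mod 11 = 5.
m = m₂ + h·q = 9 + 5·41 = 214.

214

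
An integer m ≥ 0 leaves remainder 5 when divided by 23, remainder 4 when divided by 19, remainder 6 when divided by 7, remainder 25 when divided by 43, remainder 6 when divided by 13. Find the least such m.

The moduli are pairwise coprime; N = 23·19·7·43·13 = 1709981.
N/23 = 74347; 74347 ≡ 11 (mod 23); 11·21 ≡ 1, so inverse 21.
N/19 = 89999; 89999 ≡ 15 (mod 19); 15·14 ≡ 1, so inverse 14.
N/7 = 244283; 244283 ≡ 4 (mod 7); 4·2 ≡ 1, so inverse 2.
N/43 = 39767; 39767 ≡ 35 (mod 43); 35·16 ≡ 1, so inverse 16.
N/13 = 131537; 131537 ≡ 3 (mod 13); 3·9 ≡ 1, so inverse 9.
m ≡ 5·74347·21 + 4·89999·14 + 6·244283·2 + 25·39767·16 + 6·131537·9 = 38787573.
38787573 mod 1709981 = 1167991.

1167991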